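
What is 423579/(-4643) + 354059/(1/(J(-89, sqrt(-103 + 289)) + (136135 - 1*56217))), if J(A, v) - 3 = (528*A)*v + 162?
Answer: 131648117899192/4643 - 16637940528*sqrt(186) ≈ -1.9856e+11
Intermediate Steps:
J(A, v) = 165 + 528*A*v (J(A, v) = 3 + ((528*A)*v + 162) = 3 + (528*A*v + 162) = 3 + (162 + 528*A*v) = 165 + 528*A*v)
423579/(-4643) + 354059/(1/(J(-89, sqrt(-103 + 289)) + (136135 - 1*56217))) = 423579/(-4643) + 354059/(1/((165 + 528*(-89)*sqrt(-103 + 289)) + (136135 - 1*56217))) = 423579*(-1/4643) + 354059/(1/((165 + 528*(-89)*sqrt(186)) + (136135 - 56217))) = -423579/4643 + 354059/(1/((165 - 46992*sqrt(186)) + 79918)) = -423579/4643 + 354059/(1/(80083 - 46992*sqrt(186))) = -423579/4643 + 354059*(80083 - 46992*sqrt(186)) = -423579/4643 + (28354106897 - 16637940528*sqrt(186)) = 131648117899192/4643 - 16637940528*sqrt(186)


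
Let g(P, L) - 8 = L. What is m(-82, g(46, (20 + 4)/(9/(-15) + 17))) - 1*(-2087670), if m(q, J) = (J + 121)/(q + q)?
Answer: 14037487731/6724 ≈ 2.0877e+6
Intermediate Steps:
g(P, L) = 8 + L
m(q, J) = (121 + J)/(2*q) (m(q, J) = (121 + J)/((2*q)) = (121 + J)*(1/(2*q)) = (121 + J)/(2*q))
m(-82, g(46, (20 + 4)/(9/(-15) + 17))) - 1*(-2087670) = (1/2)*(121 + (8 + (20 + 4)/(9/(-15) + 17)))/(-82) - 1*(-2087670) = (1/2)*(-1/82)*(121 + (8 + 24/(9*(-1/15) + 17))) + 2087670 = (1/2)*(-1/82)*(121 + (8 + 24/(-3/5 + 17))) + 2087670 = (1/2)*(-1/82)*(121 + (8 + 24/(82/5))) + 2087670 = (1/2)*(-1/82)*(121 + (8 + 24*(5/82))) + 2087670 = (1/2)*(-1/82)*(121 + (8 + 60/41)) + 2087670 = (1/2)*(-1/82)*(121 + 388/41) + 2087670 = (1/2)*(-1/82)*(5349/41) + 2087670 = -5349/6724 + 2087670 = 14037487731/6724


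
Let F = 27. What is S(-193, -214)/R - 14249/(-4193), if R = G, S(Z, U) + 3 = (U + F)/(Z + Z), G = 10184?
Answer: 56009089573/16482783632 ≈ 3.3980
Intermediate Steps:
S(Z, U) = -3 + (27 + U)/(2*Z) (S(Z, U) = -3 + (U + 27)/(Z + Z) = -3 + (27 + U)/((2*Z)) = -3 + (27 + U)*(1/(2*Z)) = -3 + (27 + U)/(2*Z))
R = 10184
S(-193, -214)/R - 14249/(-4193) = ((½)*(27 - 214 - 6*(-193))/(-193))/10184 - 14249/(-4193) = ((½)*(-1/193)*(27 - 214 + 1158))*(1/10184) - 14249*(-1/4193) = ((½)*(-1/193)*971)*(1/10184) + 14249/4193 = -971/386*1/10184 + 14249/4193 = -971/3931024 + 14249/4193 = 56009089573/16482783632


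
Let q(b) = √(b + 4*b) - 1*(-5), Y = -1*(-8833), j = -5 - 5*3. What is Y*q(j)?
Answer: 44165 + 88330*I ≈ 44165.0 + 88330.0*I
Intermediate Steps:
j = -20 (j = -5 - 15 = -20)
Y = 8833
q(b) = 5 + √5*√b (q(b) = √(5*b) + 5 = √5*√b + 5 = 5 + √5*√b)
Y*q(j) = 8833*(5 + √5*√(-20)) = 8833*(5 + √5*(2*I*√5)) = 8833*(5 + 10*I) = 44165 + 88330*I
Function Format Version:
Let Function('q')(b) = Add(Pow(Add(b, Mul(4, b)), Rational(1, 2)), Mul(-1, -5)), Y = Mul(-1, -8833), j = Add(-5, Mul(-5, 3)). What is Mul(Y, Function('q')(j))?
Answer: Add(44165, Mul(88330, I)) ≈ Add(44165., Mul(88330., I))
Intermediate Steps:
j = -20 (j = Add(-5, -15) = -20)
Y = 8833
Function('q')(b) = Add(5, Mul(Pow(5, Rational(1, 2)), Pow(b, Rational(1, 2)))) (Function('q')(b) = Add(Pow(Mul(5, b), Rational(1, 2)), 5) = Add(Mul(Pow(5, Rational(1, 2)), Pow(b, Rational(1, 2))), 5) = Add(5, Mul(Pow(5, Rational(1, 2)), Pow(b, Rational(1, 2)))))
Mul(Y, Function('q')(j)) = Mul(8833, Add(5, Mul(Pow(5, Rational(1, 2)), Pow(-20, Rational(1, 2))))) = Mul(8833, Add(5, Mul(Pow(5, Rational(1, 2)), Mul(2, I, Pow(5, Rational(1, 2)))))) = Mul(8833, Add(5, Mul(10, I))) = Add(44165, Mul(88330, I))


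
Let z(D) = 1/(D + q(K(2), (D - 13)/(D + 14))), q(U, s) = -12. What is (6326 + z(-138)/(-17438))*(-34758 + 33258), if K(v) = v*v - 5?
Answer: -82734591005/8719 ≈ -9.4890e+6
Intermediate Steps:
K(v) = -5 + v² (K(v) = v² - 5 = -5 + v²)
z(D) = 1/(-12 + D) (z(D) = 1/(D - 12) = 1/(-12 + D))
(6326 + z(-138)/(-17438))*(-34758 + 33258) = (6326 + 1/(-12 - 138*(-17438)))*(-34758 + 33258) = (6326 - 1/17438/(-150))*(-1500) = (6326 - 1/150*(-1/17438))*(-1500) = (6326 + 1/2615700)*(-1500) = (16546918201/2615700)*(-1500) = -82734591005/8719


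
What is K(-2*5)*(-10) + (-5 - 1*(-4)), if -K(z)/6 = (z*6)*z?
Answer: 35999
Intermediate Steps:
K(z) = -36*z² (K(z) = -6*z*6*z = -6*6*z*z = -36*z²)
K(-2*5)*(-10) + (-5 - 1*(-4)) = -36*(-2*5)²*(-10) + (-5 - 1*(-4)) = -36*(-10)²*(-10) + (-5 + 4) = -36*100*(-10) - 1 = -3600*(-10) - 1 = 36000 - 1 = 35999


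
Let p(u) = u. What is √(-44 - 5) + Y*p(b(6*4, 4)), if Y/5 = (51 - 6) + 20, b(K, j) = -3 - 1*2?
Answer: -1625 + 7*I ≈ -1625.0 + 7.0*I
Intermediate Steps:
b(K, j) = -5 (b(K, j) = -3 - 2 = -5)
Y = 325 (Y = 5*((51 - 6) + 20) = 5*(45 + 20) = 5*65 = 325)
√(-44 - 5) + Y*p(b(6*4, 4)) = √(-44 - 5) + 325*(-5) = √(-49) - 1625 = 7*I - 1625 = -1625 + 7*I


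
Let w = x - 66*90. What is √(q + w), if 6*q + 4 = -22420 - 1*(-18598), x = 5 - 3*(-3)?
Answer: I*√59073/3 ≈ 81.016*I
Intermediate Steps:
x = 14 (x = 5 + 9 = 14)
w = -5926 (w = 14 - 66*90 = 14 - 5940 = -5926)
q = -1913/3 (q = -⅔ + (-22420 - 1*(-18598))/6 = -⅔ + (-22420 + 18598)/6 = -⅔ + (⅙)*(-3822) = -⅔ - 637 = -1913/3 ≈ -637.67)
√(q + w) = √(-1913/3 - 5926) = √(-19691/3) = I*√59073/3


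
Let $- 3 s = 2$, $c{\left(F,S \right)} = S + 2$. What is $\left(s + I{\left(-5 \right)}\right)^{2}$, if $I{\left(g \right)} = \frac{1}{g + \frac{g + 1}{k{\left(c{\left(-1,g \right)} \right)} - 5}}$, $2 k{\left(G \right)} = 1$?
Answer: $\frac{10201}{12321} \approx 0.82794$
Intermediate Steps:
$c{\left(F,S \right)} = 2 + S$
$k{\left(G \right)} = \frac{1}{2}$ ($k{\left(G \right)} = \frac{1}{2} \cdot 1 = \frac{1}{2}$)
$s = - \frac{2}{3}$ ($s = \left(- \frac{1}{3}\right) 2 = - \frac{2}{3} \approx -0.66667$)
$I{\left(g \right)} = \frac{1}{- \frac{2}{9} + \frac{7 g}{9}}$ ($I{\left(g \right)} = \frac{1}{g + \frac{g + 1}{\frac{1}{2} - 5}} = \frac{1}{g + \frac{1 + g}{- \frac{9}{2}}} = \frac{1}{g + \left(1 + g\right) \left(- \frac{2}{9}\right)} = \frac{1}{g - \left(\frac{2}{9} + \frac{2 g}{9}\right)} = \frac{1}{- \frac{2}{9} + \frac{7 g}{9}}$)
$\left(s + I{\left(-5 \right)}\right)^{2} = \left(- \frac{2}{3} + \frac{9}{-2 + 7 \left(-5\right)}\right)^{2} = \left(- \frac{2}{3} + \frac{9}{-2 - 35}\right)^{2} = \left(- \frac{2}{3} + \frac{9}{-37}\right)^{2} = \left(- \frac{2}{3} + 9 \left(- \frac{1}{37}\right)\right)^{2} = \left(- \frac{2}{3} - \frac{9}{37}\right)^{2} = \left(- \frac{101}{111}\right)^{2} = \frac{10201}{12321}$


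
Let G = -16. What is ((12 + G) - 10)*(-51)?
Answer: 714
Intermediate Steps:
((12 + G) - 10)*(-51) = ((12 - 16) - 10)*(-51) = (-4 - 10)*(-51) = -14*(-51) = 714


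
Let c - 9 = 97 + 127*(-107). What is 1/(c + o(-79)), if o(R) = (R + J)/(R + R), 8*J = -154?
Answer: -632/8520863 ≈ -7.4171e-5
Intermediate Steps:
c = -13483 (c = 9 + (97 + 127*(-107)) = 9 + (97 - 13589) = 9 - 13492 = -13483)
J = -77/4 (J = (1/8)*(-154) = -77/4 ≈ -19.250)
o(R) = (-77/4 + R)/(2*R) (o(R) = (R - 77/4)/(R + R) = (-77/4 + R)/((2*R)) = (-77/4 + R)*(1/(2*R)) = (-77/4 + R)/(2*R))
1/(c + o(-79)) = 1/(-13483 + (1/8)*(-77 + 4*(-79))/(-79)) = 1/(-13483 + (1/8)*(-1/79)*(-77 - 316)) = 1/(-13483 + (1/8)*(-1/79)*(-393)) = 1/(-13483 + 393/632) = 1/(-8520863/632) = -632/8520863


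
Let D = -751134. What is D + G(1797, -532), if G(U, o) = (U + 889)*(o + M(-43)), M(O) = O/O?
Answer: -2177400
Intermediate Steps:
M(O) = 1
G(U, o) = (1 + o)*(889 + U) (G(U, o) = (U + 889)*(o + 1) = (889 + U)*(1 + o) = (1 + o)*(889 + U))
D + G(1797, -532) = -751134 + (889 + 1797 + 889*(-532) + 1797*(-532)) = -751134 + (889 + 1797 - 472948 - 956004) = -751134 - 1426266 = -2177400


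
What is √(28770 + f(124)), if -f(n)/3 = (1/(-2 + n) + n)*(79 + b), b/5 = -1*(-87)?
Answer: I*√604478829/61 ≈ 403.05*I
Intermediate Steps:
b = 435 (b = 5*(-1*(-87)) = 5*87 = 435)
f(n) = -1542*n - 1542/(-2 + n) (f(n) = -3*(1/(-2 + n) + n)*(79 + 435) = -3*(n + 1/(-2 + n))*514 = -3*(514*n + 514/(-2 + n)) = -1542*n - 1542/(-2 + n))
√(28770 + f(124)) = √(28770 + 1542*(-1 - 1*124² + 2*124)/(-2 + 124)) = √(28770 + 1542*(-1 - 1*15376 + 248)/122) = √(28770 + 1542*(1/122)*(-1 - 15376 + 248)) = √(28770 + 1542*(1/122)*(-15129)) = √(28770 - 11664459/61) = √(-9909489/61) = I*√604478829/61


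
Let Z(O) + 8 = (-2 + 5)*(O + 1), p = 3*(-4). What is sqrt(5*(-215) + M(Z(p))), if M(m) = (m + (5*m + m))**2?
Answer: sqrt(81294) ≈ 285.12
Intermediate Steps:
p = -12
Z(O) = -5 + 3*O (Z(O) = -8 + (-2 + 5)*(O + 1) = -8 + 3*(1 + O) = -8 + (3 + 3*O) = -5 + 3*O)
M(m) = 49*m**2 (M(m) = (m + 6*m)**2 = (7*m)**2 = 49*m**2)
sqrt(5*(-215) + M(Z(p))) = sqrt(5*(-215) + 49*(-5 + 3*(-12))**2) = sqrt(-1075 + 49*(-5 - 36)**2) = sqrt(-1075 + 49*(-41)**2) = sqrt(-1075 + 49*1681) = sqrt(-1075 + 82369) = sqrt(81294)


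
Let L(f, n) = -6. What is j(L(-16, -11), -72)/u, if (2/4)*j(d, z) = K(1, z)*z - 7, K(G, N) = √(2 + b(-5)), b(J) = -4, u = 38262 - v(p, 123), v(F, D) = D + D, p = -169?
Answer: -7/19008 - I*√2/264 ≈ -0.00036827 - 0.0053569*I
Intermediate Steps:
v(F, D) = 2*D
u = 38016 (u = 38262 - 2*123 = 38262 - 1*246 = 38262 - 246 = 38016)
K(G, N) = I*√2 (K(G, N) = √(2 - 4) = √(-2) = I*√2)
j(d, z) = -14 + 2*I*z*√2 (j(d, z) = 2*((I*√2)*z - 7) = 2*(I*z*√2 - 7) = 2*(-7 + I*z*√2) = -14 + 2*I*z*√2)
j(L(-16, -11), -72)/u = (-14 + 2*I*(-72)*√2)/38016 = (-14 - 144*I*√2)*(1/38016) = -7/19008 - I*√2/264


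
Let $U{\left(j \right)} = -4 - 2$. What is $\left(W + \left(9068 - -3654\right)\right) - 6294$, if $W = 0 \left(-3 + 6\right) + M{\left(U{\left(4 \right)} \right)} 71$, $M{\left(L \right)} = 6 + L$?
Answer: $6428$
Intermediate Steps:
$U{\left(j \right)} = -6$ ($U{\left(j \right)} = -4 - 2 = -6$)
$W = 0$ ($W = 0 \left(-3 + 6\right) + \left(6 - 6\right) 71 = 0 \cdot 3 + 0 \cdot 71 = 0 + 0 = 0$)
$\left(W + \left(9068 - -3654\right)\right) - 6294 = \left(0 + \left(9068 - -3654\right)\right) - 6294 = \left(0 + \left(9068 + 3654\right)\right) - 6294 = \left(0 + 12722\right) - 6294 = 12722 - 6294 = 6428$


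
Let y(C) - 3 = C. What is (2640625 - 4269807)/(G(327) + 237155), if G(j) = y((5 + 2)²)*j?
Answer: -1629182/254159 ≈ -6.4101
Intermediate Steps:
y(C) = 3 + C
G(j) = 52*j (G(j) = (3 + (5 + 2)²)*j = (3 + 7²)*j = (3 + 49)*j = 52*j)
(2640625 - 4269807)/(G(327) + 237155) = (2640625 - 4269807)/(52*327 + 237155) = -1629182/(17004 + 237155) = -1629182/254159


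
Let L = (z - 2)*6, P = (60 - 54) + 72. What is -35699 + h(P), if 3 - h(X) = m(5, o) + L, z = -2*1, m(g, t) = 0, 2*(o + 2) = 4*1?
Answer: -35672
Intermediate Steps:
o = 0 (o = -2 + (4*1)/2 = -2 + (½)*4 = -2 + 2 = 0)
z = -2
P = 78 (P = 6 + 72 = 78)
L = -24 (L = (-2 - 2)*6 = -4*6 = -24)
h(X) = 27 (h(X) = 3 - (0 - 24) = 3 - 1*(-24) = 3 + 24 = 27)
-35699 + h(P) = -35699 + 27 = -35672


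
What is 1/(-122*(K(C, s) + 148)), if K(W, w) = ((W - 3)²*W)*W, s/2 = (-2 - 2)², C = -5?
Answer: -1/213256 ≈ -4.6892e-6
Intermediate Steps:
s = 32 (s = 2*(-2 - 2)² = 2*(-4)² = 2*16 = 32)
K(W, w) = W²*(-3 + W)² (K(W, w) = ((-3 + W)²*W)*W = (W*(-3 + W)²)*W = W²*(-3 + W)²)
1/(-122*(K(C, s) + 148)) = 1/(-122*((-5)²*(-3 - 5)² + 148)) = 1/(-122*(25*(-8)² + 148)) = 1/(-122*(25*64 + 148)) = 1/(-122*(1600 + 148)) = 1/(-122*1748) = 1/(-213256) = -1/213256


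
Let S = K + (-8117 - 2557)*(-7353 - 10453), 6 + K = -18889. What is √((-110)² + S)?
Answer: 3*√21117161 ≈ 13786.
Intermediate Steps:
K = -18895 (K = -6 - 18889 = -18895)
S = 190042349 (S = -18895 + (-8117 - 2557)*(-7353 - 10453) = -18895 - 10674*(-17806) = -18895 + 190061244 = 190042349)
√((-110)² + S) = √((-110)² + 190042349) = √(12100 + 190042349) = √190054449 = 3*√21117161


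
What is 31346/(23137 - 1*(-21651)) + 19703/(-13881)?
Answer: -223672069/310851114 ≈ -0.71955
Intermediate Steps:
31346/(23137 - 1*(-21651)) + 19703/(-13881) = 31346/(23137 + 21651) + 19703*(-1/13881) = 31346/44788 - 19703/13881 = 31346*(1/44788) - 19703/13881 = 15673/22394 - 19703/13881 = -223672069/310851114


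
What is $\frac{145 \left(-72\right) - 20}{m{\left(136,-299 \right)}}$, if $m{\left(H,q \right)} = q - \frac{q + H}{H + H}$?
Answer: $\frac{569024}{16233} \approx 35.054$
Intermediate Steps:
$m{\left(H,q \right)} = q - \frac{H + q}{2 H}$
$\frac{145 \left(-72\right) - 20}{m{\left(136,-299 \right)}} = \frac{145 \left(-72\right) - 20}{- \frac{1}{2} - 299 - - \frac{299}{2 \cdot 136}} = \frac{-10440 - 20}{- \frac{1}{2} - 299 - \left(- \frac{299}{2}\right) \frac{1}{136}} = - \frac{10460}{- \frac{1}{2} - 299 + \frac{299}{272}} = - \frac{10460}{- \frac{81165}{272}} = \left(-10460\right) \left(- \frac{272}{81165}\right) = \frac{569024}{16233}$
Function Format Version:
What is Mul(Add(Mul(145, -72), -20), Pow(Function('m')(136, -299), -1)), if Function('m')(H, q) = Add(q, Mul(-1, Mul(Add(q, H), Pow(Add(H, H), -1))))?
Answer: Rational(569024, 16233) ≈ 35.054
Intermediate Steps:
Function('m')(H, q) = Add(q, Mul(Rational(-1, 2), Pow(H, -1), Add(H, q))) (Function('m')(H, q) = Add(q, Mul(-1, Mul(Add(H, q), Pow(Mul(2, H), -1)))) = Add(q, Mul(-1, Mul(Add(H, q), Mul(Rational(1, 2), Pow(H, -1))))) = Add(q, Mul(-1, Mul(Rational(1, 2), Pow(H, -1), Add(H, q)))) = Add(q, Mul(Rational(-1, 2), Pow(H, -1), Add(H, q))))
Mul(Add(Mul(145, -72), -20), Pow(Function('m')(136, -299), -1)) = Mul(Add(Mul(145, -72), -20), Pow(Add(Rational(-1, 2), -299, Mul(Rational(-1, 2), -299, Pow(136, -1))), -1)) = Mul(Add(-10440, -20), Pow(Add(Rational(-1, 2), -299, Mul(Rational(-1, 2), -299, Rational(1, 136))), -1)) = Mul(-10460, Pow(Add(Rational(-1, 2), -299, Rational(299, 272)), -1)) = Mul(-10460, Pow(Rational(-81165, 272), -1)) = Mul(-10460, Rational(-272, 81165)) = Rational(569024, 16233)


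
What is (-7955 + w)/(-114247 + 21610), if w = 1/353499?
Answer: 2812084544/32747086863 ≈ 0.085873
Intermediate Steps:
w = 1/353499 ≈ 2.8289e-6
(-7955 + w)/(-114247 + 21610) = (-7955 + 1/353499)/(-114247 + 21610) = -2812084544/353499/(-92637) = -2812084544/353499*(-1/92637) = 2812084544/32747086863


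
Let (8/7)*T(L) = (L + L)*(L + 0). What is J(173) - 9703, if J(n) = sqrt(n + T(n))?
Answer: -9703 + 9*sqrt(2595)/2 ≈ -9473.8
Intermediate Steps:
T(L) = 7*L**2/4 (T(L) = 7*((L + L)*(L + 0))/8 = 7*((2*L)*L)/8 = 7*(2*L**2)/8 = 7*L**2/4)
J(n) = sqrt(n + 7*n**2/4)
J(173) - 9703 = sqrt(173*(4 + 7*173))/2 - 9703 = sqrt(173*(4 + 1211))/2 - 9703 = sqrt(173*1215)/2 - 9703 = sqrt(210195)/2 - 9703 = (9*sqrt(2595))/2 - 9703 = 9*sqrt(2595)/2 - 9703 = -9703 + 9*sqrt(2595)/2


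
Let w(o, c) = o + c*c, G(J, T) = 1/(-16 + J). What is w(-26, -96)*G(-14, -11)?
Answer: -919/3 ≈ -306.33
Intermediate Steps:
w(o, c) = o + c**2
w(-26, -96)*G(-14, -11) = (-26 + (-96)**2)/(-16 - 14) = (-26 + 9216)/(-30) = 9190*(-1/30) = -919/3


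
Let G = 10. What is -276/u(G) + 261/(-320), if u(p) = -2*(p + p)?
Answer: 1947/320 ≈ 6.0844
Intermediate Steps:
u(p) = -4*p
-276/u(G) + 261/(-320) = -276/((-4*10)) + 261/(-320) = -276/(-40) + 261*(-1/320) = -276*(-1/40) - 261/320 = 69/10 - 261/320 = 1947/320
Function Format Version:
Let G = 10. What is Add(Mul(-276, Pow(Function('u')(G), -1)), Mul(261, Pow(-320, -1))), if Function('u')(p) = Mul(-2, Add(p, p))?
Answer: Rational(1947, 320) ≈ 6.0844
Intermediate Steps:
Function('u')(p) = Mul(-4, p) (Function('u')(p) = Mul(-2, Mul(2, p)) = Mul(-4, p))
Add(Mul(-276, Pow(Function('u')(G), -1)), Mul(261, Pow(-320, -1))) = Add(Mul(-276, Pow(Mul(-4, 10), -1)), Mul(261, Pow(-320, -1))) = Add(Mul(-276, Pow(-40, -1)), Mul(261, Rational(-1, 320))) = Add(Mul(-276, Rational(-1, 40)), Rational(-261, 320)) = Add(Rational(69, 10), Rational(-261, 320)) = Rational(1947, 320)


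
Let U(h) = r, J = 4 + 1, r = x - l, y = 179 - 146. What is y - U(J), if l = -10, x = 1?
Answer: 22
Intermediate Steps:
y = 33
r = 11 (r = 1 - 1*(-10) = 1 + 10 = 11)
J = 5
U(h) = 11
y - U(J) = 33 - 1*11 = 33 - 11 = 22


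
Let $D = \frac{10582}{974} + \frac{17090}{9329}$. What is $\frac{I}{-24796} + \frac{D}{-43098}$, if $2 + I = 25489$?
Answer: $- \frac{831980396839137}{809191940179964} \approx -1.0282$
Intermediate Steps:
$I = 25487$ ($I = -2 + 25489 = 25487$)
$D = \frac{57682569}{4543223}$ ($D = 10582 \cdot \frac{1}{974} + 17090 \cdot \frac{1}{9329} = \frac{5291}{487} + \frac{17090}{9329} = \frac{57682569}{4543223} \approx 12.696$)
$\frac{I}{-24796} + \frac{D}{-43098} = \frac{25487}{-24796} + \frac{57682569}{4543223 \left(-43098\right)} = 25487 \left(- \frac{1}{24796}\right) + \frac{57682569}{4543223} \left(- \frac{1}{43098}\right) = - \frac{25487}{24796} - \frac{19227523}{65267941618} = - \frac{831980396839137}{809191940179964}$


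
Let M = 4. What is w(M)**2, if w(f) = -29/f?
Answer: 841/16 ≈ 52.563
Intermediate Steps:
w(M)**2 = (-29/4)**2 = 841/16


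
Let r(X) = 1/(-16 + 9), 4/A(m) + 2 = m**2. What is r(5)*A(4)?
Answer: -2/49 ≈ -0.040816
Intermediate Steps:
A(m) = 4/(-2 + m**2)
r(X) = -1/7 (r(X) = 1/(-7) = -1/7)
r(5)*A(4) = -4/(7*(-2 + 4**2)) = -4/(7*(-2 + 16)) = -4/(7*14) = -1/7*2/7 = -2/49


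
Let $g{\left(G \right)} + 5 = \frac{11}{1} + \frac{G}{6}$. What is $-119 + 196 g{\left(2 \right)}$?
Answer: $\frac{3367}{3} \approx 1122.3$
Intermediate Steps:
$g{\left(G \right)} = 6 + \frac{G}{6}$ ($g{\left(G \right)} = -5 + \left(\frac{11}{1} + \frac{G}{6}\right) = -5 + \left(11 \cdot 1 + G \frac{1}{6}\right) = -5 + \left(11 + \frac{G}{6}\right) = 6 + \frac{G}{6}$)
$-119 + 196 g{\left(2 \right)} = -119 + 196 \left(6 + \frac{1}{6} \cdot 2\right) = -119 + 196 \left(6 + \frac{1}{3}\right) = -119 + 196 \cdot \frac{19}{3} = -119 + \frac{3724}{3} = \frac{3367}{3}$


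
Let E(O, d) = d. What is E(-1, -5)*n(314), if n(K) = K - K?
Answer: 0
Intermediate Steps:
n(K) = 0
E(-1, -5)*n(314) = -5*0 = 0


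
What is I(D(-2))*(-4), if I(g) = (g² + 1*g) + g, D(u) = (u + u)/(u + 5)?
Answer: 32/9 ≈ 3.5556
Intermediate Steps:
D(u) = 2*u/(5 + u) (D(u) = (2*u)/(5 + u) = 2*u/(5 + u))
I(g) = g² + 2*g (I(g) = (g² + g) + g = (g + g²) + g = g² + 2*g)
I(D(-2))*(-4) = ((2*(-2)/(5 - 2))*(2 + 2*(-2)/(5 - 2)))*(-4) = ((2*(-2)/3)*(2 + 2*(-2)/3))*(-4) = ((2*(-2)*(⅓))*(2 + 2*(-2)*(⅓)))*(-4) = -4*(2 - 4/3)/3*(-4) = -4/3*⅔*(-4) = -8/9*(-4) = 32/9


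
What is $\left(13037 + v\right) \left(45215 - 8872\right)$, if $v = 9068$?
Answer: $803362015$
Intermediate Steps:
$\left(13037 + v\right) \left(45215 - 8872\right) = \left(13037 + 9068\right) \left(45215 - 8872\right) = 22105 \cdot 36343 = 803362015$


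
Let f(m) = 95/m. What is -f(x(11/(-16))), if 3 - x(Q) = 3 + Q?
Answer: -1520/11 ≈ -138.18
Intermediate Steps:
x(Q) = -Q (x(Q) = 3 - (3 + Q) = 3 + (-3 - Q) = -Q)
-f(x(11/(-16))) = -95/((-11/(-16))) = -95/((-11*(-1)/16)) = -95/((-1*(-11/16))) = -95/11/16 = -95*16/11 = -1*1520/11 = -1520/11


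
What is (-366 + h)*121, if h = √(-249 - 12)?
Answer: -44286 + 363*I*√29 ≈ -44286.0 + 1954.8*I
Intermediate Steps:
h = 3*I*√29 (h = √(-261) = 3*I*√29 ≈ 16.155*I)
(-366 + h)*121 = (-366 + 3*I*√29)*121 = -44286 + 363*I*√29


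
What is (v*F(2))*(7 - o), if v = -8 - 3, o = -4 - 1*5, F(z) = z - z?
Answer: 0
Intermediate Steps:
F(z) = 0
o = -9 (o = -4 - 5 = -9)
v = -11
(v*F(2))*(7 - o) = (-11*0)*(7 - 1*(-9)) = 0*(7 + 9) = 0*16 = 0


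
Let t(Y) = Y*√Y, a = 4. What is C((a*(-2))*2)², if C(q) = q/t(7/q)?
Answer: -1048576/343 ≈ -3057.1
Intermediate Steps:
t(Y) = Y^(3/2)
C(q) = q*√7/(49*(1/q)^(3/2)) (C(q) = q/((7/q)^(3/2)) = q/((7*√7*(1/q)^(3/2))) = q*(√7/(49*(1/q)^(3/2))) = q*√7/(49*(1/q)^(3/2)))
C((a*(-2))*2)² = (((4*(-2))*2)*√7/(49*(1/((4*(-2))*2))^(3/2)))² = ((-8*2)*√7/(49*(1/(-8*2))^(3/2)))² = ((1/49)*(-16)*√7/(1/(-16))^(3/2))² = ((1/49)*(-16)*√7/(-1/16)^(3/2))² = ((1/49)*(-16)*√7*(64*I))² = (-1024*I*√7/49)² = -1048576/343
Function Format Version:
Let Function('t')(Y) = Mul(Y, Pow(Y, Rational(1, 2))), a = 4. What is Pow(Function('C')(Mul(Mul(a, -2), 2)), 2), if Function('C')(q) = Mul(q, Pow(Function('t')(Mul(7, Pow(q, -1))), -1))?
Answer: Rational(-1048576, 343) ≈ -3057.1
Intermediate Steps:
Function('t')(Y) = Pow(Y, Rational(3, 2))
Function('C')(q) = Mul(Rational(1, 49), q, Pow(7, Rational(1, 2)), Pow(Pow(q, -1), Rational(-3, 2))) (Function('C')(q) = Mul(q, Pow(Pow(Mul(7, Pow(q, -1)), Rational(3, 2)), -1)) = Mul(q, Pow(Mul(7, Pow(7, Rational(1, 2)), Pow(Pow(q, -1), Rational(3, 2))), -1)) = Mul(q, Mul(Rational(1, 49), Pow(7, Rational(1, 2)), Pow(Pow(q, -1), Rational(-3, 2)))) = Mul(Rational(1, 49), q, Pow(7, Rational(1, 2)), Pow(Pow(q, -1), Rational(-3, 2))))
Pow(Function('C')(Mul(Mul(a, -2), 2)), 2) = Pow(Mul(Rational(1, 49), Mul(Mul(4, -2), 2), Pow(7, Rational(1, 2)), Pow(Pow(Mul(Mul(4, -2), 2), -1), Rational(-3, 2))), 2) = Pow(Mul(Rational(1, 49), Mul(-8, 2), Pow(7, Rational(1, 2)), Pow(Pow(Mul(-8, 2), -1), Rational(-3, 2))), 2) = Pow(Mul(Rational(1, 49), -16, Pow(7, Rational(1, 2)), Pow(Pow(-16, -1), Rational(-3, 2))), 2) = Pow(Mul(Rational(1, 49), -16, Pow(7, Rational(1, 2)), Pow(Rational(-1, 16), Rational(-3, 2))), 2) = Pow(Mul(Rational(1, 49), -16, Pow(7, Rational(1, 2)), Mul(64, I)), 2) = Pow(Mul(Rational(-1024, 49), I, Pow(7, Rational(1, 2))), 2) = Rational(-1048576, 343)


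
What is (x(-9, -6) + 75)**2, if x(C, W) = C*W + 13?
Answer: 20164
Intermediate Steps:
x(C, W) = 13 + C*W
(x(-9, -6) + 75)**2 = ((13 - 9*(-6)) + 75)**2 = ((13 + 54) + 75)**2 = (67 + 75)**2 = 142**2 = 20164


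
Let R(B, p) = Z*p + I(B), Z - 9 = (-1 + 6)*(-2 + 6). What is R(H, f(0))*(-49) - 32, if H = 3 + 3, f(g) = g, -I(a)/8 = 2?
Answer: 752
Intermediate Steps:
I(a) = -16 (I(a) = -8*2 = -16)
Z = 29 (Z = 9 + (-1 + 6)*(-2 + 6) = 9 + 5*4 = 9 + 20 = 29)
H = 6
R(B, p) = -16 + 29*p (R(B, p) = 29*p - 16 = -16 + 29*p)
R(H, f(0))*(-49) - 32 = (-16 + 29*0)*(-49) - 32 = (-16 + 0)*(-49) - 32 = -16*(-49) - 32 = 784 - 32 = 752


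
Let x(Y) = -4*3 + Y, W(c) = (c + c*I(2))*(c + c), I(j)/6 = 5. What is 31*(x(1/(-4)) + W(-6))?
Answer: 275249/4 ≈ 68812.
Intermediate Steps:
I(j) = 30 (I(j) = 6*5 = 30)
W(c) = 62*c² (W(c) = (c + c*30)*(c + c) = (c + 30*c)*(2*c) = (31*c)*(2*c) = 62*c²)
x(Y) = -12 + Y
31*(x(1/(-4)) + W(-6)) = 31*((-12 + 1/(-4)) + 62*(-6)²) = 31*((-12 - ¼) + 62*36) = 31*(-49/4 + 2232) = 31*(8879/4) = 275249/4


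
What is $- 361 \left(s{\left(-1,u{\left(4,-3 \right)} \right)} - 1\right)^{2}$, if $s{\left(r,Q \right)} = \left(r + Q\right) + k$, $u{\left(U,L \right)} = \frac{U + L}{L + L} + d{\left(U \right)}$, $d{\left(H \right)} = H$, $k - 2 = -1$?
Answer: $- \frac{104329}{36} \approx -2898.0$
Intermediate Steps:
$k = 1$ ($k = 2 - 1 = 1$)
$u{\left(U,L \right)} = U + \frac{L + U}{2 L}$ ($u{\left(U,L \right)} = \frac{U + L}{L + L} + U = \frac{L + U}{2 L} + U = U + \frac{L + U}{2 L}$)
$s{\left(r,Q \right)} = 1 + Q + r$ ($s{\left(r,Q \right)} = \left(r + Q\right) + 1 = \left(Q + r\right) + 1 = 1 + Q + r$)
$- 361 \left(s{\left(-1,u{\left(4,-3 \right)} \right)} - 1\right)^{2} = - 361 \left(\left(1 + \left(\frac{1}{2} + 4 + \frac{1}{2} \cdot 4 \frac{1}{-3}\right) - 1\right) - 1\right)^{2} = - 361 \left(\left(1 + \left(\frac{1}{2} + 4 + \frac{1}{2} \cdot 4 \left(- \frac{1}{3}\right)\right) - 1\right) - 1\right)^{2} = - 361 \left(\left(1 + \left(\frac{1}{2} + 4 - \frac{2}{3}\right) - 1\right) - 1\right)^{2} = - 361 \left(\left(1 + \frac{23}{6} - 1\right) - 1\right)^{2} = - 361 \left(\frac{23}{6} - 1\right)^{2} = - 361 \left(\frac{17}{6}\right)^{2} = \left(-361\right) \frac{289}{36} = - \frac{104329}{36}$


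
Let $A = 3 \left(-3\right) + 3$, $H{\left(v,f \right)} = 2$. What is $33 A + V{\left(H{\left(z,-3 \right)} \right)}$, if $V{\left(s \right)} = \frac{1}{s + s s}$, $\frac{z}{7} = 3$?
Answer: $- \frac{1187}{6} \approx -197.83$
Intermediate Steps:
$z = 21$ ($z = 7 \cdot 3 = 21$)
$A = -6$ ($A = -9 + 3 = -6$)
$V{\left(s \right)} = \frac{1}{s + s^{2}}$
$33 A + V{\left(H{\left(z,-3 \right)} \right)} = 33 \left(-6\right) + \frac{1}{2 \left(1 + 2\right)} = -198 + \frac{1}{2 \cdot 3} = -198 + \frac{1}{2} \cdot \frac{1}{3} = -198 + \frac{1}{6} = - \frac{1187}{6}$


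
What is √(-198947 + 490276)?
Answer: √291329 ≈ 539.75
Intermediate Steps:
√(-198947 + 490276) = √291329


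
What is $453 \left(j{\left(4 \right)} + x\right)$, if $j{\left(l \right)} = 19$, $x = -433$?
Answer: $-187542$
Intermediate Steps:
$453 \left(j{\left(4 \right)} + x\right) = 453 \left(19 - 433\right) = 453 \left(-414\right) = -187542$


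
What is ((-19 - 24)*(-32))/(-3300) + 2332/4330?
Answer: 43438/357225 ≈ 0.12160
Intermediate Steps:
((-19 - 24)*(-32))/(-3300) + 2332/4330 = -43*(-32)*(-1/3300) + 2332*(1/4330) = 1376*(-1/3300) + 1166/2165 = -344/825 + 1166/2165 = 43438/357225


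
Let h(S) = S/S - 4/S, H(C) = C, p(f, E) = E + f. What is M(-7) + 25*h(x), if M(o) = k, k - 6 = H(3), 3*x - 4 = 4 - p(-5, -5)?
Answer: 52/3 ≈ 17.333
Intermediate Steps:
x = 6 (x = 4/3 + (4 - (-5 - 5))/3 = 4/3 + (4 - 1*(-10))/3 = 4/3 + (4 + 10)/3 = 4/3 + (1/3)*14 = 4/3 + 14/3 = 6)
k = 9 (k = 6 + 3 = 9)
M(o) = 9
h(S) = 1 - 4/S
M(-7) + 25*h(x) = 9 + 25*((-4 + 6)/6) = 9 + 25*((1/6)*2) = 9 + 25*(1/3) = 9 + 25/3 = 52/3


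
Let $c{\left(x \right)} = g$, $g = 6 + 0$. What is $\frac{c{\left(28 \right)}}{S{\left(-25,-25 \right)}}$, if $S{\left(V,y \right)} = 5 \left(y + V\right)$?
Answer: $- \frac{3}{125} \approx -0.024$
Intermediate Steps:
$S{\left(V,y \right)} = 5 V + 5 y$ ($S{\left(V,y \right)} = 5 \left(V + y\right) = 5 V + 5 y$)
$g = 6$
$c{\left(x \right)} = 6$
$\frac{c{\left(28 \right)}}{S{\left(-25,-25 \right)}} = \frac{6}{5 \left(-25\right) + 5 \left(-25\right)} = \frac{6}{-125 - 125} = \frac{6}{-250} = 6 \left(- \frac{1}{250}\right) = - \frac{3}{125}$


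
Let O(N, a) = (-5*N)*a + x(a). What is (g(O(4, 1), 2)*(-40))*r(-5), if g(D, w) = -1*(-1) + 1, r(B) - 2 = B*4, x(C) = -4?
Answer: 1440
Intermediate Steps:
O(N, a) = -4 - 5*N*a (O(N, a) = (-5*N)*a - 4 = -5*N*a - 4 = -4 - 5*N*a)
r(B) = 2 + 4*B (r(B) = 2 + B*4 = 2 + 4*B)
g(D, w) = 2 (g(D, w) = 1 + 1 = 2)
(g(O(4, 1), 2)*(-40))*r(-5) = (2*(-40))*(2 + 4*(-5)) = -80*(2 - 20) = -80*(-18) = 1440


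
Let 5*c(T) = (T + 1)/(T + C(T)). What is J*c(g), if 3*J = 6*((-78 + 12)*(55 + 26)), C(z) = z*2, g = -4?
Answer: -2673/5 ≈ -534.60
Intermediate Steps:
C(z) = 2*z
c(T) = (1 + T)/(15*T) (c(T) = ((T + 1)/(T + 2*T))/5 = ((1 + T)/((3*T)))/5 = ((1 + T)*(1/(3*T)))/5 = ((1 + T)/(3*T))/5 = (1 + T)/(15*T))
J = -10692 (J = (6*((-78 + 12)*(55 + 26)))/3 = (6*(-66*81))/3 = (6*(-5346))/3 = (⅓)*(-32076) = -10692)
J*c(g) = -3564*(1 - 4)/(5*(-4)) = -3564*(-1)*(-3)/(5*4) = -10692*1/20 = -2673/5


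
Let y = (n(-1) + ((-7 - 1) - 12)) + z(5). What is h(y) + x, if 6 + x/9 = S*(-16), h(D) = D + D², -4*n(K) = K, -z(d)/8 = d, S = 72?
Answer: -110587/16 ≈ -6911.7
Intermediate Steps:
z(d) = -8*d
n(K) = -K/4
y = -239/4 (y = (-¼*(-1) + ((-7 - 1) - 12)) - 8*5 = (¼ + (-8 - 12)) - 40 = (¼ - 20) - 40 = -79/4 - 40 = -239/4 ≈ -59.750)
x = -10422 (x = -54 + 9*(72*(-16)) = -54 + 9*(-1152) = -54 - 10368 = -10422)
h(y) + x = -239*(1 - 239/4)/4 - 10422 = -239/4*(-235/4) - 10422 = 56165/16 - 10422 = -110587/16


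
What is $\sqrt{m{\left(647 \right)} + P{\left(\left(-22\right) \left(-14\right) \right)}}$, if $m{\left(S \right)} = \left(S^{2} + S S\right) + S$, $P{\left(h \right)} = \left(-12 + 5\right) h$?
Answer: $\sqrt{835709} \approx 914.17$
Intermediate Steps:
$P{\left(h \right)} = - 7 h$
$m{\left(S \right)} = S + 2 S^{2}$ ($m{\left(S \right)} = \left(S^{2} + S^{2}\right) + S = 2 S^{2} + S = S + 2 S^{2}$)
$\sqrt{m{\left(647 \right)} + P{\left(\left(-22\right) \left(-14\right) \right)}} = \sqrt{647 \left(1 + 2 \cdot 647\right) - 7 \left(\left(-22\right) \left(-14\right)\right)} = \sqrt{647 \left(1 + 1294\right) - 2156} = \sqrt{647 \cdot 1295 - 2156} = \sqrt{837865 - 2156} = \sqrt{835709}$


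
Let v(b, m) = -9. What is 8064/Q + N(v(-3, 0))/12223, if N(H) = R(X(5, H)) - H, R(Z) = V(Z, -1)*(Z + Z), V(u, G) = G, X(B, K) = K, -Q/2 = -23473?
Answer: 49916907/286910479 ≈ 0.17398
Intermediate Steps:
Q = 46946 (Q = -2*(-23473) = 46946)
R(Z) = -2*Z (R(Z) = -(Z + Z) = -2*Z)
N(H) = -3*H (N(H) = -2*H - H = -3*H)
8064/Q + N(v(-3, 0))/12223 = 8064/46946 - 3*(-9)/12223 = 8064*(1/46946) + 27*(1/12223) = 4032/23473 + 27/12223 = 49916907/286910479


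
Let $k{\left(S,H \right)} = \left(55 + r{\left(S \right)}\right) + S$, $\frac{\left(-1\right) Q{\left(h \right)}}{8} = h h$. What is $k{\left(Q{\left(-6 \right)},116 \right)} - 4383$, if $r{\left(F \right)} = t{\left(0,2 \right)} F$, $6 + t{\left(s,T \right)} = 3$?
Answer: $-3752$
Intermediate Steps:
$t{\left(s,T \right)} = -3$ ($t{\left(s,T \right)} = -6 + 3 = -3$)
$Q{\left(h \right)} = - 8 h^{2}$ ($Q{\left(h \right)} = - 8 h h = - 8 h^{2}$)
$r{\left(F \right)} = - 3 F$
$k{\left(S,H \right)} = 55 - 2 S$ ($k{\left(S,H \right)} = \left(55 - 3 S\right) + S = 55 - 2 S$)
$k{\left(Q{\left(-6 \right)},116 \right)} - 4383 = \left(55 - 2 \left(- 8 \left(-6\right)^{2}\right)\right) - 4383 = \left(55 - 2 \left(\left(-8\right) 36\right)\right) - 4383 = \left(55 - -576\right) - 4383 = \left(55 + 576\right) - 4383 = 631 - 4383 = -3752$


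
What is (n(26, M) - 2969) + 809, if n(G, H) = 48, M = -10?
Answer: -2112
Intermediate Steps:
(n(26, M) - 2969) + 809 = (48 - 2969) + 809 = -2921 + 809 = -2112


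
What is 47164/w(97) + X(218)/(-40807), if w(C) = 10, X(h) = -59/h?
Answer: 209783727227/44479630 ≈ 4716.4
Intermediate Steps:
47164/w(97) + X(218)/(-40807) = 47164/10 - 59/218/(-40807) = 47164*(⅒) - 59*1/218*(-1/40807) = 23582/5 - 59/218*(-1/40807) = 23582/5 + 59/8895926 = 209783727227/44479630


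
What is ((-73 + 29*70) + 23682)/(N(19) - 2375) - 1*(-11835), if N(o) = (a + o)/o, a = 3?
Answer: 533306864/45103 ≈ 11824.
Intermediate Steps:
N(o) = (3 + o)/o
((-73 + 29*70) + 23682)/(N(19) - 2375) - 1*(-11835) = ((-73 + 29*70) + 23682)/((3 + 19)/19 - 2375) - 1*(-11835) = ((-73 + 2030) + 23682)/((1/19)*22 - 2375) + 11835 = (1957 + 23682)/(22/19 - 2375) + 11835 = 25639/(-45103/19) + 11835 = 25639*(-19/45103) + 11835 = -487141/45103 + 11835 = 533306864/45103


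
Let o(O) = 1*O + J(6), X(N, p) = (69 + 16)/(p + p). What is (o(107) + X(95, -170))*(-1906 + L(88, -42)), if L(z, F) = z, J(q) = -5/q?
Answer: -385113/2 ≈ -1.9256e+5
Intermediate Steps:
X(N, p) = 85/(2*p) (X(N, p) = 85/((2*p)) = 85*(1/(2*p)) = 85/(2*p))
o(O) = -5/6 + O (o(O) = 1*O - 5/6 = O - 5*1/6 = O - 5/6 = -5/6 + O)
(o(107) + X(95, -170))*(-1906 + L(88, -42)) = ((-5/6 + 107) + (85/2)/(-170))*(-1906 + 88) = (637/6 + (85/2)*(-1/170))*(-1818) = (637/6 - 1/4)*(-1818) = (1271/12)*(-1818) = -385113/2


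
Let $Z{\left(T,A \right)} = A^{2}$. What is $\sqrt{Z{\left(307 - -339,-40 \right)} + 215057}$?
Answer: $3 \sqrt{24073} \approx 465.46$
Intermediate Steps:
$\sqrt{Z{\left(307 - -339,-40 \right)} + 215057} = \sqrt{\left(-40\right)^{2} + 215057} = \sqrt{1600 + 215057} = \sqrt{216657} = 3 \sqrt{24073}$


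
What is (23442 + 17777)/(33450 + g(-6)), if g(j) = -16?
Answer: 41219/33434 ≈ 1.2328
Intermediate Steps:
(23442 + 17777)/(33450 + g(-6)) = (23442 + 17777)/(33450 - 16) = 41219/33434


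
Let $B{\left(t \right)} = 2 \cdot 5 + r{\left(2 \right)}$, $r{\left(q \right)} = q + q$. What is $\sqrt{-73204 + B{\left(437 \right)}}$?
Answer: $i \sqrt{73190} \approx 270.54 i$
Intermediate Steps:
$r{\left(q \right)} = 2 q$
$B{\left(t \right)} = 14$ ($B{\left(t \right)} = 2 \cdot 5 + 2 \cdot 2 = 10 + 4 = 14$)
$\sqrt{-73204 + B{\left(437 \right)}} = \sqrt{-73204 + 14} = \sqrt{-73190} = i \sqrt{73190}$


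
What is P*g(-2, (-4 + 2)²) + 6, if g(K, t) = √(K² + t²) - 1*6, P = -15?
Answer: 96 - 30*√5 ≈ 28.918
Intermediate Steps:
g(K, t) = -6 + √(K² + t²) (g(K, t) = √(K² + t²) - 6 = -6 + √(K² + t²))
P*g(-2, (-4 + 2)²) + 6 = -15*(-6 + √((-2)² + ((-4 + 2)²)²)) + 6 = -15*(-6 + √(4 + ((-2)²)²)) + 6 = -15*(-6 + √(4 + 4²)) + 6 = -15*(-6 + √(4 + 16)) + 6 = -15*(-6 + √20) + 6 = -15*(-6 + 2*√5) + 6 = (90 - 30*√5) + 6 = 96 - 30*√5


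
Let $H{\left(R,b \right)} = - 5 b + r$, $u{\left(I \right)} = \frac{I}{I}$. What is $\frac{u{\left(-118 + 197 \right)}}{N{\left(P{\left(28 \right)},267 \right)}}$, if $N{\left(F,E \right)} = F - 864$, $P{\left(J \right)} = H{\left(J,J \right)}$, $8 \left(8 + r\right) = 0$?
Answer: $- \frac{1}{1012} \approx -0.00098814$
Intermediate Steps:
$r = -8$ ($r = -8 + \frac{1}{8} \cdot 0 = -8 + 0 = -8$)
$u{\left(I \right)} = 1$
$H{\left(R,b \right)} = -8 - 5 b$ ($H{\left(R,b \right)} = - 5 b - 8 = -8 - 5 b$)
$P{\left(J \right)} = -8 - 5 J$
$N{\left(F,E \right)} = -864 + F$
$\frac{u{\left(-118 + 197 \right)}}{N{\left(P{\left(28 \right)},267 \right)}} = 1 \frac{1}{-864 - 148} = 1 \frac{1}{-1012} = 1 \left(- \frac{1}{1012}\right) = - \frac{1}{1012}$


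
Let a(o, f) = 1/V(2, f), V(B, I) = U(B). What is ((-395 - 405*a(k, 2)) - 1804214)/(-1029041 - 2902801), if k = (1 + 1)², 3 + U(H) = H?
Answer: 902102/1965921 ≈ 0.45887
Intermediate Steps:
U(H) = -3 + H
k = 4 (k = 2² = 4)
V(B, I) = -3 + B
a(o, f) = -1 (a(o, f) = 1/(-3 + 2) = 1/(-1) = -1)
((-395 - 405*a(k, 2)) - 1804214)/(-1029041 - 2902801) = ((-395 - 405*(-1)) - 1804214)/(-1029041 - 2902801) = ((-395 + 405) - 1804214)/(-3931842) = (10 - 1804214)*(-1/3931842) = -1804204*(-1/3931842) = 902102/1965921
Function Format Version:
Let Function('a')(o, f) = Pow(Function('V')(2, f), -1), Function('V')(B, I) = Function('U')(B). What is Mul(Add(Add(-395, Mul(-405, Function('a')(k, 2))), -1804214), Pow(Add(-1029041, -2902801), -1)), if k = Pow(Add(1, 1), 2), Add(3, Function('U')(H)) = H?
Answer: Rational(902102, 1965921) ≈ 0.45887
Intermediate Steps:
Function('U')(H) = Add(-3, H)
k = 4 (k = Pow(2, 2) = 4)
Function('V')(B, I) = Add(-3, B)
Function('a')(o, f) = -1 (Function('a')(o, f) = Pow(Add(-3, 2), -1) = Pow(-1, -1) = -1)
Mul(Add(Add(-395, Mul(-405, Function('a')(k, 2))), -1804214), Pow(Add(-1029041, -2902801), -1)) = Mul(Add(Add(-395, Mul(-405, -1)), -1804214), Pow(Add(-1029041, -2902801), -1)) = Mul(Add(Add(-395, 405), -1804214), Pow(-3931842, -1)) = Mul(Add(10, -1804214), Rational(-1, 3931842)) = Mul(-1804204, Rational(-1, 3931842)) = Rational(902102, 1965921)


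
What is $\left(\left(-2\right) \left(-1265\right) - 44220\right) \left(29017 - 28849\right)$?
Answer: $-7003920$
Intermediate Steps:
$\left(\left(-2\right) \left(-1265\right) - 44220\right) \left(29017 - 28849\right) = \left(2530 - 44220\right) 168 = \left(-41690\right) 168 = -7003920$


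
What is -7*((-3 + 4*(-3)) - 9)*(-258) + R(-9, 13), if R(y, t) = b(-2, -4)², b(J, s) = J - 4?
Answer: -43308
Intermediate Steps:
b(J, s) = -4 + J
R(y, t) = 36 (R(y, t) = (-4 - 2)² = (-6)² = 36)
-7*((-3 + 4*(-3)) - 9)*(-258) + R(-9, 13) = -7*((-3 + 4*(-3)) - 9)*(-258) + 36 = -7*((-3 - 12) - 9)*(-258) + 36 = -7*(-15 - 9)*(-258) + 36 = -7*(-24)*(-258) + 36 = 168*(-258) + 36 = -43344 + 36 = -43308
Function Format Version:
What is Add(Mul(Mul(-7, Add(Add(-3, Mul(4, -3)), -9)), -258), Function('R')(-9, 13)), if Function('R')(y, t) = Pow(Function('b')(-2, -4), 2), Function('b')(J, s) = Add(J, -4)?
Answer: -43308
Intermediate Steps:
Function('b')(J, s) = Add(-4, J)
Function('R')(y, t) = 36 (Function('R')(y, t) = Pow(Add(-4, -2), 2) = Pow(-6, 2) = 36)
Add(Mul(Mul(-7, Add(Add(-3, Mul(4, -3)), -9)), -258), Function('R')(-9, 13)) = Add(Mul(Mul(-7, Add(Add(-3, Mul(4, -3)), -9)), -258), 36) = Add(Mul(Mul(-7, Add(Add(-3, -12), -9)), -258), 36) = Add(Mul(Mul(-7, Add(-15, -9)), -258), 36) = Add(Mul(Mul(-7, -24), -258), 36) = Add(Mul(168, -258), 36) = Add(-43344, 36) = -43308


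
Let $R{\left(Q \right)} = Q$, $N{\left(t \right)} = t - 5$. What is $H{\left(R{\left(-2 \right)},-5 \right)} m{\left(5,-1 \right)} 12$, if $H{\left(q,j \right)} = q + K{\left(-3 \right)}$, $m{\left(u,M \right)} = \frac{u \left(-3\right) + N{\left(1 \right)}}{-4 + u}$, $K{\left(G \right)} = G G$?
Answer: $-1596$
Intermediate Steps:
$N{\left(t \right)} = -5 + t$
$K{\left(G \right)} = G^{2}$
$m{\left(u,M \right)} = \frac{-4 - 3 u}{-4 + u}$ ($m{\left(u,M \right)} = \frac{u \left(-3\right) + \left(-5 + 1\right)}{-4 + u} = \frac{- 3 u - 4}{-4 + u} = \frac{-4 - 3 u}{-4 + u}$)
$H{\left(q,j \right)} = 9 + q$ ($H{\left(q,j \right)} = q + \left(-3\right)^{2} = q + 9 = 9 + q$)
$H{\left(R{\left(-2 \right)},-5 \right)} m{\left(5,-1 \right)} 12 = \left(9 - 2\right) \frac{-4 - 15}{-4 + 5} \cdot 12 = 7 \frac{-4 - 15}{1} \cdot 12 = 7 \cdot 1 \left(-19\right) 12 = 7 \left(\left(-19\right) 12\right) = 7 \left(-228\right) = -1596$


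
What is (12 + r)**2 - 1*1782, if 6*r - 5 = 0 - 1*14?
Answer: -6687/4 ≈ -1671.8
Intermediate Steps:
r = -3/2 (r = 5/6 + (0 - 1*14)/6 = 5/6 + (0 - 14)/6 = 5/6 + (1/6)*(-14) = 5/6 - 7/3 = -3/2 ≈ -1.5000)
(12 + r)**2 - 1*1782 = (12 - 3/2)**2 - 1*1782 = (21/2)**2 - 1782 = 441/4 - 1782 = -6687/4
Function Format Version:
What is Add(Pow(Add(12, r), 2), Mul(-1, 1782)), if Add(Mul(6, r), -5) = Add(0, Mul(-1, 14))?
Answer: Rational(-6687, 4) ≈ -1671.8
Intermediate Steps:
r = Rational(-3, 2) (r = Add(Rational(5, 6), Mul(Rational(1, 6), Add(0, Mul(-1, 14)))) = Add(Rational(5, 6), Mul(Rational(1, 6), Add(0, -14))) = Add(Rational(5, 6), Mul(Rational(1, 6), -14)) = Add(Rational(5, 6), Rational(-7, 3)) = Rational(-3, 2) ≈ -1.5000)
Add(Pow(Add(12, r), 2), Mul(-1, 1782)) = Add(Pow(Add(12, Rational(-3, 2)), 2), Mul(-1, 1782)) = Add(Pow(Rational(21, 2), 2), -1782) = Add(Rational(441, 4), -1782) = Rational(-6687, 4)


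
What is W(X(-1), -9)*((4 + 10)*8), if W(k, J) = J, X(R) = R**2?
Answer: -1008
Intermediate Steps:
W(X(-1), -9)*((4 + 10)*8) = -9*(4 + 10)*8 = -126*8 = -9*112 = -1008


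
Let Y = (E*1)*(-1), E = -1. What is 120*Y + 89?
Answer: 209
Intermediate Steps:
Y = 1 (Y = -1*1*(-1) = -1*(-1) = 1)
120*Y + 89 = 120*1 + 89 = 120 + 89 = 209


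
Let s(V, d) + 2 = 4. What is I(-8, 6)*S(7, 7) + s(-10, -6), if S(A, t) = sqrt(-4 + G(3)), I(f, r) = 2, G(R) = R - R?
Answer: 2 + 4*I ≈ 2.0 + 4.0*I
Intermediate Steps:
G(R) = 0
s(V, d) = 2 (s(V, d) = -2 + 4 = 2)
S(A, t) = 2*I (S(A, t) = sqrt(-4 + 0) = sqrt(-4) = 2*I)
I(-8, 6)*S(7, 7) + s(-10, -6) = 2*(2*I) + 2 = 4*I + 2 = 2 + 4*I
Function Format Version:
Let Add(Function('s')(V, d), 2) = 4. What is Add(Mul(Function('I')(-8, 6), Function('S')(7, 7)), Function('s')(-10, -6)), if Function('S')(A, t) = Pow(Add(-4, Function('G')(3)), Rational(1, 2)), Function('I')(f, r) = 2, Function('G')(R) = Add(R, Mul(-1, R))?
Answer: Add(2, Mul(4, I)) ≈ Add(2.0000, Mul(4.0000, I))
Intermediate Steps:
Function('G')(R) = 0
Function('s')(V, d) = 2 (Function('s')(V, d) = Add(-2, 4) = 2)
Function('S')(A, t) = Mul(2, I) (Function('S')(A, t) = Pow(Add(-4, 0), Rational(1, 2)) = Pow(-4, Rational(1, 2)) = Mul(2, I))
Add(Mul(Function('I')(-8, 6), Function('S')(7, 7)), Function('s')(-10, -6)) = Add(Mul(2, Mul(2, I)), 2) = Add(Mul(4, I), 2) = Add(2, Mul(4, I))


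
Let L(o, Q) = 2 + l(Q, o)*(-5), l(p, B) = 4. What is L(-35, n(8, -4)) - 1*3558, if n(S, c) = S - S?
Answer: -3576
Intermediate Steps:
n(S, c) = 0
L(o, Q) = -18 (L(o, Q) = 2 + 4*(-5) = 2 - 20 = -18)
L(-35, n(8, -4)) - 1*3558 = -18 - 1*3558 = -18 - 3558 = -3576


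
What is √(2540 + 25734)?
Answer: √28274 ≈ 168.15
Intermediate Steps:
√(2540 + 25734) = √28274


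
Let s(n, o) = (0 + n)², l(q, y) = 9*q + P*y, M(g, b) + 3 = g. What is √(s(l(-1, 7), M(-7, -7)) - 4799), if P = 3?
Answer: 7*I*√95 ≈ 68.228*I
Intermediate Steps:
M(g, b) = -3 + g
l(q, y) = 3*y + 9*q (l(q, y) = 9*q + 3*y = 3*y + 9*q)
s(n, o) = n²
√(s(l(-1, 7), M(-7, -7)) - 4799) = √((3*7 + 9*(-1))² - 4799) = √((21 - 9)² - 4799) = √(12² - 4799) = √(144 - 4799) = √(-4655) = 7*I*√95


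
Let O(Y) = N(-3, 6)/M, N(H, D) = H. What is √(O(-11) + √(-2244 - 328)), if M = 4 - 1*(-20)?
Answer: √(-2 + 32*I*√643)/4 ≈ 5.0294 + 5.0418*I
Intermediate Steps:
M = 24 (M = 4 + 20 = 24)
O(Y) = -⅛ (O(Y) = -3/24 = -3*1/24 = -⅛)
√(O(-11) + √(-2244 - 328)) = √(-⅛ + √(-2244 - 328)) = √(-⅛ + √(-2572)) = √(-⅛ + 2*I*√643)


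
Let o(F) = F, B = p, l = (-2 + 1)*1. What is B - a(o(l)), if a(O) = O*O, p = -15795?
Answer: -15796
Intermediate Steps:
l = -1 (l = -1*1 = -1)
B = -15795
a(O) = O²
B - a(o(l)) = -15795 - 1*(-1)² = -15795 - 1*1 = -15795 - 1 = -15796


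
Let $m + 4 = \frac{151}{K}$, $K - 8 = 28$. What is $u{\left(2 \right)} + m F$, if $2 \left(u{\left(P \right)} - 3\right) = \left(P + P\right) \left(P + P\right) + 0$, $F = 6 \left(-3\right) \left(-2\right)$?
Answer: $18$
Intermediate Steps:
$K = 36$ ($K = 8 + 28 = 36$)
$m = \frac{7}{36}$ ($m = -4 + \frac{151}{36} = \frac{7}{36} \approx 0.19444$)
$F = 36$ ($F = \left(-18\right) \left(-2\right) = 36$)
$u{\left(P \right)} = 3 + 2 P^{2}$ ($u{\left(P \right)} = 3 + \frac{\left(P + P\right) \left(P + P\right) + 0}{2} = 3 + \frac{2 P 2 P + 0}{2} = 3 + \frac{4 P^{2} + 0}{2} = 3 + \frac{4 P^{2}}{2} = 3 + 2 P^{2}$)
$u{\left(2 \right)} + m F = \left(3 + 2 \cdot 2^{2}\right) + \frac{7}{36} \cdot 36 = \left(3 + 2 \cdot 4\right) + 7 = \left(3 + 8\right) + 7 = 11 + 7 = 18$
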